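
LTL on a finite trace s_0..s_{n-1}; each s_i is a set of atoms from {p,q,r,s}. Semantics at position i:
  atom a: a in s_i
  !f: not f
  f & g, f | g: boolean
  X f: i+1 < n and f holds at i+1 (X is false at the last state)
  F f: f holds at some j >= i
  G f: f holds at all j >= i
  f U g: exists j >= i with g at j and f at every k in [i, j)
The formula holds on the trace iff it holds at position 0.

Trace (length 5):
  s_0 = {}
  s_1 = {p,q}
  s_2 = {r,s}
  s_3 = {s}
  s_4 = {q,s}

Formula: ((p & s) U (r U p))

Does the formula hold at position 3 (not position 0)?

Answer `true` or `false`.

Answer: false

Derivation:
s_0={}: ((p & s) U (r U p))=False (p & s)=False p=False s=False (r U p)=False r=False
s_1={p,q}: ((p & s) U (r U p))=True (p & s)=False p=True s=False (r U p)=True r=False
s_2={r,s}: ((p & s) U (r U p))=False (p & s)=False p=False s=True (r U p)=False r=True
s_3={s}: ((p & s) U (r U p))=False (p & s)=False p=False s=True (r U p)=False r=False
s_4={q,s}: ((p & s) U (r U p))=False (p & s)=False p=False s=True (r U p)=False r=False
Evaluating at position 3: result = False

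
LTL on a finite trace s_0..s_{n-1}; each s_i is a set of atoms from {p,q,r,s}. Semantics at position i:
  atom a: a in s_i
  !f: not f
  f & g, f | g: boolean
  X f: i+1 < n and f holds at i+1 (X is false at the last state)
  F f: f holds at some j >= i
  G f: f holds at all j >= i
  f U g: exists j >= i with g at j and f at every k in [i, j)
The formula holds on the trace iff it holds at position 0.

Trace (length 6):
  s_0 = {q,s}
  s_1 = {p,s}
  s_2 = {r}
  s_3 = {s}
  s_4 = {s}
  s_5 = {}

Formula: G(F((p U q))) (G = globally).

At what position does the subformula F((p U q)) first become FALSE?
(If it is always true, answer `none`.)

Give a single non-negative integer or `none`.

s_0={q,s}: F((p U q))=True (p U q)=True p=False q=True
s_1={p,s}: F((p U q))=False (p U q)=False p=True q=False
s_2={r}: F((p U q))=False (p U q)=False p=False q=False
s_3={s}: F((p U q))=False (p U q)=False p=False q=False
s_4={s}: F((p U q))=False (p U q)=False p=False q=False
s_5={}: F((p U q))=False (p U q)=False p=False q=False
G(F((p U q))) holds globally = False
First violation at position 1.

Answer: 1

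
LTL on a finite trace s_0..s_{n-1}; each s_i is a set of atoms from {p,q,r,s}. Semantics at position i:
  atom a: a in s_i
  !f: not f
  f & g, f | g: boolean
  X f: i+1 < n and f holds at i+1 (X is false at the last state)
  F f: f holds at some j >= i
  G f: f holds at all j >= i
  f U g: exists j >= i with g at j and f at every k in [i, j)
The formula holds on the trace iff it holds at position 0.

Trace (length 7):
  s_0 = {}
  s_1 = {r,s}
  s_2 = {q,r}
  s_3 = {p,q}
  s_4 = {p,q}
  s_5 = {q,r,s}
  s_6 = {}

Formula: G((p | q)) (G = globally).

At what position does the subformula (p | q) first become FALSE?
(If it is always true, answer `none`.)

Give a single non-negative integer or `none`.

Answer: 0

Derivation:
s_0={}: (p | q)=False p=False q=False
s_1={r,s}: (p | q)=False p=False q=False
s_2={q,r}: (p | q)=True p=False q=True
s_3={p,q}: (p | q)=True p=True q=True
s_4={p,q}: (p | q)=True p=True q=True
s_5={q,r,s}: (p | q)=True p=False q=True
s_6={}: (p | q)=False p=False q=False
G((p | q)) holds globally = False
First violation at position 0.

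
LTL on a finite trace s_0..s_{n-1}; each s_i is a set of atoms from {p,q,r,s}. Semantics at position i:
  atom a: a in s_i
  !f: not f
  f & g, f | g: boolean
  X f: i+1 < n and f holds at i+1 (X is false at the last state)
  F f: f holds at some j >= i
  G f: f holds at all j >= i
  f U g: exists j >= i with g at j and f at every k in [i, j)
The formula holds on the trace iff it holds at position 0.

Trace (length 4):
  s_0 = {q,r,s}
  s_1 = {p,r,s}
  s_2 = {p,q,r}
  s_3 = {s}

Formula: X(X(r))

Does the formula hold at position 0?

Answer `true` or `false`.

Answer: true

Derivation:
s_0={q,r,s}: X(X(r))=True X(r)=True r=True
s_1={p,r,s}: X(X(r))=False X(r)=True r=True
s_2={p,q,r}: X(X(r))=False X(r)=False r=True
s_3={s}: X(X(r))=False X(r)=False r=False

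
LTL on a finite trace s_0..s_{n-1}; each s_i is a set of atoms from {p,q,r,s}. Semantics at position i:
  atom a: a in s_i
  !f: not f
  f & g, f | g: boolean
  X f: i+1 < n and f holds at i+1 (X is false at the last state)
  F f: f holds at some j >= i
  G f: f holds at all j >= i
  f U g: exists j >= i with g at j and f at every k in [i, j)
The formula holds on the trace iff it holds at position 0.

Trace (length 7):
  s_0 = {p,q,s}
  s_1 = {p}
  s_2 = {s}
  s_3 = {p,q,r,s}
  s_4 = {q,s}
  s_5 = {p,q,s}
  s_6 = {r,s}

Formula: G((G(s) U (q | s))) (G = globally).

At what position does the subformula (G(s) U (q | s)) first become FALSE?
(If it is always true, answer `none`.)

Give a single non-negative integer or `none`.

s_0={p,q,s}: (G(s) U (q | s))=True G(s)=False s=True (q | s)=True q=True
s_1={p}: (G(s) U (q | s))=False G(s)=False s=False (q | s)=False q=False
s_2={s}: (G(s) U (q | s))=True G(s)=True s=True (q | s)=True q=False
s_3={p,q,r,s}: (G(s) U (q | s))=True G(s)=True s=True (q | s)=True q=True
s_4={q,s}: (G(s) U (q | s))=True G(s)=True s=True (q | s)=True q=True
s_5={p,q,s}: (G(s) U (q | s))=True G(s)=True s=True (q | s)=True q=True
s_6={r,s}: (G(s) U (q | s))=True G(s)=True s=True (q | s)=True q=False
G((G(s) U (q | s))) holds globally = False
First violation at position 1.

Answer: 1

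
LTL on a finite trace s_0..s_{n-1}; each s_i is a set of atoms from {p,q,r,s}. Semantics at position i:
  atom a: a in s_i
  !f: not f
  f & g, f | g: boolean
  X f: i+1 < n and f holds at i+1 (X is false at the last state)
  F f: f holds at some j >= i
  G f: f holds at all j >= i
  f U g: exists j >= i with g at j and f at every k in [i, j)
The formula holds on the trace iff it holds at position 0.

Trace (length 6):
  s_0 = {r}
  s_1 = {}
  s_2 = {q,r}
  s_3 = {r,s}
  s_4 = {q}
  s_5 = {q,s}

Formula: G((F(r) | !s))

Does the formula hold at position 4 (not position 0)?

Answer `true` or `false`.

s_0={r}: G((F(r) | !s))=False (F(r) | !s)=True F(r)=True r=True !s=True s=False
s_1={}: G((F(r) | !s))=False (F(r) | !s)=True F(r)=True r=False !s=True s=False
s_2={q,r}: G((F(r) | !s))=False (F(r) | !s)=True F(r)=True r=True !s=True s=False
s_3={r,s}: G((F(r) | !s))=False (F(r) | !s)=True F(r)=True r=True !s=False s=True
s_4={q}: G((F(r) | !s))=False (F(r) | !s)=True F(r)=False r=False !s=True s=False
s_5={q,s}: G((F(r) | !s))=False (F(r) | !s)=False F(r)=False r=False !s=False s=True
Evaluating at position 4: result = False

Answer: false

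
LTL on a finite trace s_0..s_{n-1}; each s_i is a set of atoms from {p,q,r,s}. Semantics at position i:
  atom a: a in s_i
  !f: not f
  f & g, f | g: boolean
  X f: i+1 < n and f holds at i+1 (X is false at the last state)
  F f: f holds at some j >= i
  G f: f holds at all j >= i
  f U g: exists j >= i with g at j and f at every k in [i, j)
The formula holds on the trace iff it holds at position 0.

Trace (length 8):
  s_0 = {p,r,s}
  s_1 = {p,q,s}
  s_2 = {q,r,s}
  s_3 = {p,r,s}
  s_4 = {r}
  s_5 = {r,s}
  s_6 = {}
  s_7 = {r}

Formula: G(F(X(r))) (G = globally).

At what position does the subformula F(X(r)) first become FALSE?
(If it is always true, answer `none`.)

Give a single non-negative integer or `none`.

Answer: 7

Derivation:
s_0={p,r,s}: F(X(r))=True X(r)=False r=True
s_1={p,q,s}: F(X(r))=True X(r)=True r=False
s_2={q,r,s}: F(X(r))=True X(r)=True r=True
s_3={p,r,s}: F(X(r))=True X(r)=True r=True
s_4={r}: F(X(r))=True X(r)=True r=True
s_5={r,s}: F(X(r))=True X(r)=False r=True
s_6={}: F(X(r))=True X(r)=True r=False
s_7={r}: F(X(r))=False X(r)=False r=True
G(F(X(r))) holds globally = False
First violation at position 7.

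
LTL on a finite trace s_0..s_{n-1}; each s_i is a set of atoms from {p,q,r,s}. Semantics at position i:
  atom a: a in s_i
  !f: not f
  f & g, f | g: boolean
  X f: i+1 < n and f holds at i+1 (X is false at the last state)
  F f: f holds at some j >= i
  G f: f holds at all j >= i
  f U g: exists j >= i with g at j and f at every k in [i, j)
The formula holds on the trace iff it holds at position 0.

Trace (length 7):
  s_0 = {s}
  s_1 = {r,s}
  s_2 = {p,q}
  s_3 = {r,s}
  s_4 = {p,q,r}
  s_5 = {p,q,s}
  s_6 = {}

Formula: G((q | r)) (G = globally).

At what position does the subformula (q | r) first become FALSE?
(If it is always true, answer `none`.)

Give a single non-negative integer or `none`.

Answer: 0

Derivation:
s_0={s}: (q | r)=False q=False r=False
s_1={r,s}: (q | r)=True q=False r=True
s_2={p,q}: (q | r)=True q=True r=False
s_3={r,s}: (q | r)=True q=False r=True
s_4={p,q,r}: (q | r)=True q=True r=True
s_5={p,q,s}: (q | r)=True q=True r=False
s_6={}: (q | r)=False q=False r=False
G((q | r)) holds globally = False
First violation at position 0.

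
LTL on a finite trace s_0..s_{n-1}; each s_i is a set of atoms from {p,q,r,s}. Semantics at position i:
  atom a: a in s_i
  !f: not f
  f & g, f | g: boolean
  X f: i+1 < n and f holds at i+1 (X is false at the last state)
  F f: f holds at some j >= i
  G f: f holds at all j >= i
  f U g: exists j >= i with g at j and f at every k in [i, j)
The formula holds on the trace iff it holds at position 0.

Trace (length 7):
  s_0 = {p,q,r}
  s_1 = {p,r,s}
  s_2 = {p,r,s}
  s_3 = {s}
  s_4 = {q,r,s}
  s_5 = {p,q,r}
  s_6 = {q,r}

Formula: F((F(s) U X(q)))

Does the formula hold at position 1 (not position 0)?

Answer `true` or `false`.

s_0={p,q,r}: F((F(s) U X(q)))=True (F(s) U X(q))=True F(s)=True s=False X(q)=False q=True
s_1={p,r,s}: F((F(s) U X(q)))=True (F(s) U X(q))=True F(s)=True s=True X(q)=False q=False
s_2={p,r,s}: F((F(s) U X(q)))=True (F(s) U X(q))=True F(s)=True s=True X(q)=False q=False
s_3={s}: F((F(s) U X(q)))=True (F(s) U X(q))=True F(s)=True s=True X(q)=True q=False
s_4={q,r,s}: F((F(s) U X(q)))=True (F(s) U X(q))=True F(s)=True s=True X(q)=True q=True
s_5={p,q,r}: F((F(s) U X(q)))=True (F(s) U X(q))=True F(s)=False s=False X(q)=True q=True
s_6={q,r}: F((F(s) U X(q)))=False (F(s) U X(q))=False F(s)=False s=False X(q)=False q=True
Evaluating at position 1: result = True

Answer: true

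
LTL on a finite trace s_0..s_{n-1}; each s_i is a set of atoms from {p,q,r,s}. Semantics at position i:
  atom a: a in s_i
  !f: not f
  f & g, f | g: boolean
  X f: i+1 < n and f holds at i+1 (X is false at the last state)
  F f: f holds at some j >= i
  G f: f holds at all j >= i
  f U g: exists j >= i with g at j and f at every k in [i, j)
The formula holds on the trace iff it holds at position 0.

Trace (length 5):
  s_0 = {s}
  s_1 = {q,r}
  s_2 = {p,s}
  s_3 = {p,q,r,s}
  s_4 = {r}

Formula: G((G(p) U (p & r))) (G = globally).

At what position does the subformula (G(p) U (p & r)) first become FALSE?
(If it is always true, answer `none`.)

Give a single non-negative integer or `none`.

Answer: 0

Derivation:
s_0={s}: (G(p) U (p & r))=False G(p)=False p=False (p & r)=False r=False
s_1={q,r}: (G(p) U (p & r))=False G(p)=False p=False (p & r)=False r=True
s_2={p,s}: (G(p) U (p & r))=False G(p)=False p=True (p & r)=False r=False
s_3={p,q,r,s}: (G(p) U (p & r))=True G(p)=False p=True (p & r)=True r=True
s_4={r}: (G(p) U (p & r))=False G(p)=False p=False (p & r)=False r=True
G((G(p) U (p & r))) holds globally = False
First violation at position 0.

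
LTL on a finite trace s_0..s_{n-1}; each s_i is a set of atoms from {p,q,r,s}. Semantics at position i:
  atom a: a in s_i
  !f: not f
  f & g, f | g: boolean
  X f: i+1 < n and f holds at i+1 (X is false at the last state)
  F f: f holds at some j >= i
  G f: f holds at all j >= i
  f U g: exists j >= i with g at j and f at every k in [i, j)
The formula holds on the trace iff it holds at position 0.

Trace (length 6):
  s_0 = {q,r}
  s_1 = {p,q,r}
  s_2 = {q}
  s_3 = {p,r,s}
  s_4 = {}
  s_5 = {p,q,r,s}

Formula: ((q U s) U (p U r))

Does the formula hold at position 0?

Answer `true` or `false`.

s_0={q,r}: ((q U s) U (p U r))=True (q U s)=True q=True s=False (p U r)=True p=False r=True
s_1={p,q,r}: ((q U s) U (p U r))=True (q U s)=True q=True s=False (p U r)=True p=True r=True
s_2={q}: ((q U s) U (p U r))=True (q U s)=True q=True s=False (p U r)=False p=False r=False
s_3={p,r,s}: ((q U s) U (p U r))=True (q U s)=True q=False s=True (p U r)=True p=True r=True
s_4={}: ((q U s) U (p U r))=False (q U s)=False q=False s=False (p U r)=False p=False r=False
s_5={p,q,r,s}: ((q U s) U (p U r))=True (q U s)=True q=True s=True (p U r)=True p=True r=True

Answer: true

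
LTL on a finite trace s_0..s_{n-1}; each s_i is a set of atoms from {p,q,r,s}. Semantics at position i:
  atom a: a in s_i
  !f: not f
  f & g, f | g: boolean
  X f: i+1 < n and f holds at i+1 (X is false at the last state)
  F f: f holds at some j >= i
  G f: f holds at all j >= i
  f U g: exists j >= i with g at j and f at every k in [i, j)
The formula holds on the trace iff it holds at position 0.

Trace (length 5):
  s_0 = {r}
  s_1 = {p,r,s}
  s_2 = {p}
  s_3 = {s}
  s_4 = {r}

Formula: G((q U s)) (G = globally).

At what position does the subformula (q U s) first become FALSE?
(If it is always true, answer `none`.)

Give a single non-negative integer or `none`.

s_0={r}: (q U s)=False q=False s=False
s_1={p,r,s}: (q U s)=True q=False s=True
s_2={p}: (q U s)=False q=False s=False
s_3={s}: (q U s)=True q=False s=True
s_4={r}: (q U s)=False q=False s=False
G((q U s)) holds globally = False
First violation at position 0.

Answer: 0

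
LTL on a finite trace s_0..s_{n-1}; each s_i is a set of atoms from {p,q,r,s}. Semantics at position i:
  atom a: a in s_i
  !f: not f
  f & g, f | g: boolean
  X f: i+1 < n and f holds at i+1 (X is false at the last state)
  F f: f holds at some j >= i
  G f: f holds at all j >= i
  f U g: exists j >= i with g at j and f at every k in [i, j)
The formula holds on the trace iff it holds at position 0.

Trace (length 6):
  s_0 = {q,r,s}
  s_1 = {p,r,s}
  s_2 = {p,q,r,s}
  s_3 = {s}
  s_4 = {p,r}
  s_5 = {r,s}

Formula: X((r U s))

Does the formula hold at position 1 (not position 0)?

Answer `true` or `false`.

s_0={q,r,s}: X((r U s))=True (r U s)=True r=True s=True
s_1={p,r,s}: X((r U s))=True (r U s)=True r=True s=True
s_2={p,q,r,s}: X((r U s))=True (r U s)=True r=True s=True
s_3={s}: X((r U s))=True (r U s)=True r=False s=True
s_4={p,r}: X((r U s))=True (r U s)=True r=True s=False
s_5={r,s}: X((r U s))=False (r U s)=True r=True s=True
Evaluating at position 1: result = True

Answer: true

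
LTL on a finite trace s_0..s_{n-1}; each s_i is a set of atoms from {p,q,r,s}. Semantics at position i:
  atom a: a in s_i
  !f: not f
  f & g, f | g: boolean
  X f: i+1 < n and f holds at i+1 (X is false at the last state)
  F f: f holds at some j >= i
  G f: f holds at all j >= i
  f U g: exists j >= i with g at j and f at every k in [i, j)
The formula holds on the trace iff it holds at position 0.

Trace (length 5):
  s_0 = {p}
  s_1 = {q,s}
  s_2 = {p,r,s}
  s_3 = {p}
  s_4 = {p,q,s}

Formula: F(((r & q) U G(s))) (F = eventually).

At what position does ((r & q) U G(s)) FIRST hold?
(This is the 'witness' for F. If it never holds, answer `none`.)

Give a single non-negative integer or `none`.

Answer: 4

Derivation:
s_0={p}: ((r & q) U G(s))=False (r & q)=False r=False q=False G(s)=False s=False
s_1={q,s}: ((r & q) U G(s))=False (r & q)=False r=False q=True G(s)=False s=True
s_2={p,r,s}: ((r & q) U G(s))=False (r & q)=False r=True q=False G(s)=False s=True
s_3={p}: ((r & q) U G(s))=False (r & q)=False r=False q=False G(s)=False s=False
s_4={p,q,s}: ((r & q) U G(s))=True (r & q)=False r=False q=True G(s)=True s=True
F(((r & q) U G(s))) holds; first witness at position 4.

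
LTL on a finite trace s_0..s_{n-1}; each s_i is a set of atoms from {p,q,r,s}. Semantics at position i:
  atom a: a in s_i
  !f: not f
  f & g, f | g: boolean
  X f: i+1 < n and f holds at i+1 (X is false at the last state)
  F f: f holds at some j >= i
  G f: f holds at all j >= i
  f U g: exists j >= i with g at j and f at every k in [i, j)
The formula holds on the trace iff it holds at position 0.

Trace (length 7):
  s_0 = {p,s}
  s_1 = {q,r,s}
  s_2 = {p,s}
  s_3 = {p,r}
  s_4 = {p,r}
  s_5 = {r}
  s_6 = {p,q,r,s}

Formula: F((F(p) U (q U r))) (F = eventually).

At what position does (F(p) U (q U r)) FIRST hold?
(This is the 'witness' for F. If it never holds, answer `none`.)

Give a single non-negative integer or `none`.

s_0={p,s}: (F(p) U (q U r))=True F(p)=True p=True (q U r)=False q=False r=False
s_1={q,r,s}: (F(p) U (q U r))=True F(p)=True p=False (q U r)=True q=True r=True
s_2={p,s}: (F(p) U (q U r))=True F(p)=True p=True (q U r)=False q=False r=False
s_3={p,r}: (F(p) U (q U r))=True F(p)=True p=True (q U r)=True q=False r=True
s_4={p,r}: (F(p) U (q U r))=True F(p)=True p=True (q U r)=True q=False r=True
s_5={r}: (F(p) U (q U r))=True F(p)=True p=False (q U r)=True q=False r=True
s_6={p,q,r,s}: (F(p) U (q U r))=True F(p)=True p=True (q U r)=True q=True r=True
F((F(p) U (q U r))) holds; first witness at position 0.

Answer: 0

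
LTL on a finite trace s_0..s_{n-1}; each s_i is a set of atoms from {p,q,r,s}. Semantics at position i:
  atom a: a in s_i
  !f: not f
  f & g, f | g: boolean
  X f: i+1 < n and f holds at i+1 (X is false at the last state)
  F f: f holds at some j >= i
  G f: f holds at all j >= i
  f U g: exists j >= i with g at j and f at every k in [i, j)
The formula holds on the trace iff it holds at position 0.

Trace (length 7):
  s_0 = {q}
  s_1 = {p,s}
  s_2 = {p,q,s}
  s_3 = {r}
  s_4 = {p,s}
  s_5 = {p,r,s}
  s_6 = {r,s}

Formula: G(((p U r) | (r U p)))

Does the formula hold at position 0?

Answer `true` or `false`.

Answer: false

Derivation:
s_0={q}: G(((p U r) | (r U p)))=False ((p U r) | (r U p))=False (p U r)=False p=False r=False (r U p)=False
s_1={p,s}: G(((p U r) | (r U p)))=True ((p U r) | (r U p))=True (p U r)=True p=True r=False (r U p)=True
s_2={p,q,s}: G(((p U r) | (r U p)))=True ((p U r) | (r U p))=True (p U r)=True p=True r=False (r U p)=True
s_3={r}: G(((p U r) | (r U p)))=True ((p U r) | (r U p))=True (p U r)=True p=False r=True (r U p)=True
s_4={p,s}: G(((p U r) | (r U p)))=True ((p U r) | (r U p))=True (p U r)=True p=True r=False (r U p)=True
s_5={p,r,s}: G(((p U r) | (r U p)))=True ((p U r) | (r U p))=True (p U r)=True p=True r=True (r U p)=True
s_6={r,s}: G(((p U r) | (r U p)))=True ((p U r) | (r U p))=True (p U r)=True p=False r=True (r U p)=False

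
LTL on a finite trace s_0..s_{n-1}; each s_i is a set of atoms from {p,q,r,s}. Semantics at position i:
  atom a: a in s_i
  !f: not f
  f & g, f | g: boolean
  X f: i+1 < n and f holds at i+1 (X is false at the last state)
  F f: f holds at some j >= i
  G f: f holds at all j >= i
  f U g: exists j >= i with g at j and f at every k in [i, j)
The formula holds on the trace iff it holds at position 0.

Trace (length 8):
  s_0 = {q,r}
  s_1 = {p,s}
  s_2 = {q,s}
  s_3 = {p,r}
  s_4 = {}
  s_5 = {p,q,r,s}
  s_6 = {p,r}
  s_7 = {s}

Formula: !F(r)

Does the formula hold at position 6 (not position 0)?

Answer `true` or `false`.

s_0={q,r}: !F(r)=False F(r)=True r=True
s_1={p,s}: !F(r)=False F(r)=True r=False
s_2={q,s}: !F(r)=False F(r)=True r=False
s_3={p,r}: !F(r)=False F(r)=True r=True
s_4={}: !F(r)=False F(r)=True r=False
s_5={p,q,r,s}: !F(r)=False F(r)=True r=True
s_6={p,r}: !F(r)=False F(r)=True r=True
s_7={s}: !F(r)=True F(r)=False r=False
Evaluating at position 6: result = False

Answer: false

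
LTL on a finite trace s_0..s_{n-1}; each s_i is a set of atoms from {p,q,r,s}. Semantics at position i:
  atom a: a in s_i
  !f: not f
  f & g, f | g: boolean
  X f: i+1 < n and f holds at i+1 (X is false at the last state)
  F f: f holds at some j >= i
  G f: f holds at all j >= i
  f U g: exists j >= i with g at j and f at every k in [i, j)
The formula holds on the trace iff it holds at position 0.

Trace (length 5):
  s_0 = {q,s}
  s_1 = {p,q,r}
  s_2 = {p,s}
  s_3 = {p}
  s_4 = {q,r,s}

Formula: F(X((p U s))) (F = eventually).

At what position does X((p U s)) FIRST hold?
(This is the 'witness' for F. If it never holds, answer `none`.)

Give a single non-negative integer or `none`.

Answer: 0

Derivation:
s_0={q,s}: X((p U s))=True (p U s)=True p=False s=True
s_1={p,q,r}: X((p U s))=True (p U s)=True p=True s=False
s_2={p,s}: X((p U s))=True (p U s)=True p=True s=True
s_3={p}: X((p U s))=True (p U s)=True p=True s=False
s_4={q,r,s}: X((p U s))=False (p U s)=True p=False s=True
F(X((p U s))) holds; first witness at position 0.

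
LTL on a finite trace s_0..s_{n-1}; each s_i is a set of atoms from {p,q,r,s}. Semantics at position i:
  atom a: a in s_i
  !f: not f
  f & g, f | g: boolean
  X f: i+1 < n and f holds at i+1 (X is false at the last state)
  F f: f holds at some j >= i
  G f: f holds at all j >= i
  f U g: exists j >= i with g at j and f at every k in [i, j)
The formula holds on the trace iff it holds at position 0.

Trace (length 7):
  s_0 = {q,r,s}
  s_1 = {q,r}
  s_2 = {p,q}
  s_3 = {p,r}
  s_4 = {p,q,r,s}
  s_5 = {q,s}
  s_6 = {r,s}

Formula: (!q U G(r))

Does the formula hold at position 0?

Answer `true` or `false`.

s_0={q,r,s}: (!q U G(r))=False !q=False q=True G(r)=False r=True
s_1={q,r}: (!q U G(r))=False !q=False q=True G(r)=False r=True
s_2={p,q}: (!q U G(r))=False !q=False q=True G(r)=False r=False
s_3={p,r}: (!q U G(r))=False !q=True q=False G(r)=False r=True
s_4={p,q,r,s}: (!q U G(r))=False !q=False q=True G(r)=False r=True
s_5={q,s}: (!q U G(r))=False !q=False q=True G(r)=False r=False
s_6={r,s}: (!q U G(r))=True !q=True q=False G(r)=True r=True

Answer: false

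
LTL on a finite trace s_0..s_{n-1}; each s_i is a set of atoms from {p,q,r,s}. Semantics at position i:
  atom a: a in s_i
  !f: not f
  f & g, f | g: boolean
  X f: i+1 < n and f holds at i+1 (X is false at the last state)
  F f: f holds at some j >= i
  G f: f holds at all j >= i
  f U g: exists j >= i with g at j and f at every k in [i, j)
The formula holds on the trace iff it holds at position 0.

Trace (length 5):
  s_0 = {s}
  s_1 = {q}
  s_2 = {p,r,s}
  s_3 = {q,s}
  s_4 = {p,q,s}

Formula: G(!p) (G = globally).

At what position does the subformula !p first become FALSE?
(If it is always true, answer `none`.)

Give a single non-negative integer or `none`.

Answer: 2

Derivation:
s_0={s}: !p=True p=False
s_1={q}: !p=True p=False
s_2={p,r,s}: !p=False p=True
s_3={q,s}: !p=True p=False
s_4={p,q,s}: !p=False p=True
G(!p) holds globally = False
First violation at position 2.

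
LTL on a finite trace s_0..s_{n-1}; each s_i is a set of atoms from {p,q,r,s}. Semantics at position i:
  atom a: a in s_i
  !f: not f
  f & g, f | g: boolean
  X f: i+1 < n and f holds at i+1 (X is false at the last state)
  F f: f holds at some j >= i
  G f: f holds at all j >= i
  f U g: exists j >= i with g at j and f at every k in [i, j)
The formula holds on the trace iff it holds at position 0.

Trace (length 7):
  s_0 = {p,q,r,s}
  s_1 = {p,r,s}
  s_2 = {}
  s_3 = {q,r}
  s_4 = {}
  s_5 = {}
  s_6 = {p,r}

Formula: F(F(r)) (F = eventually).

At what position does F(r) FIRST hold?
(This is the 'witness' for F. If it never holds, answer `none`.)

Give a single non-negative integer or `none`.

s_0={p,q,r,s}: F(r)=True r=True
s_1={p,r,s}: F(r)=True r=True
s_2={}: F(r)=True r=False
s_3={q,r}: F(r)=True r=True
s_4={}: F(r)=True r=False
s_5={}: F(r)=True r=False
s_6={p,r}: F(r)=True r=True
F(F(r)) holds; first witness at position 0.

Answer: 0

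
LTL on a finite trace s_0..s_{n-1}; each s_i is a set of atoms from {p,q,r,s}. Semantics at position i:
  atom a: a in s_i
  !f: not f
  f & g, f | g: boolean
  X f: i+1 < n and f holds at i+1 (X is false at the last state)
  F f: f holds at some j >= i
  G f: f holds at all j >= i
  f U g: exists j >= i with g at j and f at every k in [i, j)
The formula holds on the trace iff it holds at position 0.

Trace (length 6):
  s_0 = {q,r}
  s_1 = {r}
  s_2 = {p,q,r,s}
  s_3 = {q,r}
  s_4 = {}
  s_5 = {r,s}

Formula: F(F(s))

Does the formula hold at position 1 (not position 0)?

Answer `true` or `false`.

Answer: true

Derivation:
s_0={q,r}: F(F(s))=True F(s)=True s=False
s_1={r}: F(F(s))=True F(s)=True s=False
s_2={p,q,r,s}: F(F(s))=True F(s)=True s=True
s_3={q,r}: F(F(s))=True F(s)=True s=False
s_4={}: F(F(s))=True F(s)=True s=False
s_5={r,s}: F(F(s))=True F(s)=True s=True
Evaluating at position 1: result = True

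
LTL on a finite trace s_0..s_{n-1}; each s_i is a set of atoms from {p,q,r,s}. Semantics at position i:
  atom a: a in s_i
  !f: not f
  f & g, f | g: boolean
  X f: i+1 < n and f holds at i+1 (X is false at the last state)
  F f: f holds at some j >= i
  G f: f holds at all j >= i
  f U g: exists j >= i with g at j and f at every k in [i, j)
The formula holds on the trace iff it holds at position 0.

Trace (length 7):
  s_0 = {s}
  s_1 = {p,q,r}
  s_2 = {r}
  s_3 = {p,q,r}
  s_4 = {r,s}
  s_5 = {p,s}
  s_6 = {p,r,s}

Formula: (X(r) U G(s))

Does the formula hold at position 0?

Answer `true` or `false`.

Answer: true

Derivation:
s_0={s}: (X(r) U G(s))=True X(r)=True r=False G(s)=False s=True
s_1={p,q,r}: (X(r) U G(s))=True X(r)=True r=True G(s)=False s=False
s_2={r}: (X(r) U G(s))=True X(r)=True r=True G(s)=False s=False
s_3={p,q,r}: (X(r) U G(s))=True X(r)=True r=True G(s)=False s=False
s_4={r,s}: (X(r) U G(s))=True X(r)=False r=True G(s)=True s=True
s_5={p,s}: (X(r) U G(s))=True X(r)=True r=False G(s)=True s=True
s_6={p,r,s}: (X(r) U G(s))=True X(r)=False r=True G(s)=True s=True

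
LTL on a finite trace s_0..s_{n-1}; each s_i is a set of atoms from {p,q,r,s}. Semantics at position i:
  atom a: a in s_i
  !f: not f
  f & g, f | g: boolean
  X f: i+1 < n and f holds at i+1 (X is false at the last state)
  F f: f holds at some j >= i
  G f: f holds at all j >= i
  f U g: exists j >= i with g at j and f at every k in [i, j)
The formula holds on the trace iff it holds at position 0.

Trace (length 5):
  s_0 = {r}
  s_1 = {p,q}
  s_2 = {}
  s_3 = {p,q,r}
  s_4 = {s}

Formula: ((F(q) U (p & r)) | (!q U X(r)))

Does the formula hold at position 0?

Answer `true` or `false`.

Answer: true

Derivation:
s_0={r}: ((F(q) U (p & r)) | (!q U X(r)))=True (F(q) U (p & r))=True F(q)=True q=False (p & r)=False p=False r=True (!q U X(r))=False !q=True X(r)=False
s_1={p,q}: ((F(q) U (p & r)) | (!q U X(r)))=True (F(q) U (p & r))=True F(q)=True q=True (p & r)=False p=True r=False (!q U X(r))=False !q=False X(r)=False
s_2={}: ((F(q) U (p & r)) | (!q U X(r)))=True (F(q) U (p & r))=True F(q)=True q=False (p & r)=False p=False r=False (!q U X(r))=True !q=True X(r)=True
s_3={p,q,r}: ((F(q) U (p & r)) | (!q U X(r)))=True (F(q) U (p & r))=True F(q)=True q=True (p & r)=True p=True r=True (!q U X(r))=False !q=False X(r)=False
s_4={s}: ((F(q) U (p & r)) | (!q U X(r)))=False (F(q) U (p & r))=False F(q)=False q=False (p & r)=False p=False r=False (!q U X(r))=False !q=True X(r)=False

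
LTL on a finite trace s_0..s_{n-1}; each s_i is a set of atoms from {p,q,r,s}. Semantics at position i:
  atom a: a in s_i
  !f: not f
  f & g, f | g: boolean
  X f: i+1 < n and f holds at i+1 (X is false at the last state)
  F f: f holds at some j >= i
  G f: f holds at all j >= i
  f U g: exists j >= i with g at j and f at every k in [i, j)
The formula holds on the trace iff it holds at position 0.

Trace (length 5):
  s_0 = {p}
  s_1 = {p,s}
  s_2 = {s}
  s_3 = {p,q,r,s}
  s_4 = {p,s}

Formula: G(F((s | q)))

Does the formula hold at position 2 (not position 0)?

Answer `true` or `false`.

Answer: true

Derivation:
s_0={p}: G(F((s | q)))=True F((s | q))=True (s | q)=False s=False q=False
s_1={p,s}: G(F((s | q)))=True F((s | q))=True (s | q)=True s=True q=False
s_2={s}: G(F((s | q)))=True F((s | q))=True (s | q)=True s=True q=False
s_3={p,q,r,s}: G(F((s | q)))=True F((s | q))=True (s | q)=True s=True q=True
s_4={p,s}: G(F((s | q)))=True F((s | q))=True (s | q)=True s=True q=False
Evaluating at position 2: result = True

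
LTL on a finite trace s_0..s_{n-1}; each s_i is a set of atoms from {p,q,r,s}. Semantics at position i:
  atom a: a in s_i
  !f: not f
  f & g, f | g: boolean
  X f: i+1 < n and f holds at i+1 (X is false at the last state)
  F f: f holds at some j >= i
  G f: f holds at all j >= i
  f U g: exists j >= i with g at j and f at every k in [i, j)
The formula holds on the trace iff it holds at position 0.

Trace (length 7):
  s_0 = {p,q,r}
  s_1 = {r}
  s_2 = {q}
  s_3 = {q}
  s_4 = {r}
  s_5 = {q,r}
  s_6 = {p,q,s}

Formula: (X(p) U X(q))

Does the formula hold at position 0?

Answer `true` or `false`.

s_0={p,q,r}: (X(p) U X(q))=False X(p)=False p=True X(q)=False q=True
s_1={r}: (X(p) U X(q))=True X(p)=False p=False X(q)=True q=False
s_2={q}: (X(p) U X(q))=True X(p)=False p=False X(q)=True q=True
s_3={q}: (X(p) U X(q))=False X(p)=False p=False X(q)=False q=True
s_4={r}: (X(p) U X(q))=True X(p)=False p=False X(q)=True q=False
s_5={q,r}: (X(p) U X(q))=True X(p)=True p=False X(q)=True q=True
s_6={p,q,s}: (X(p) U X(q))=False X(p)=False p=True X(q)=False q=True

Answer: false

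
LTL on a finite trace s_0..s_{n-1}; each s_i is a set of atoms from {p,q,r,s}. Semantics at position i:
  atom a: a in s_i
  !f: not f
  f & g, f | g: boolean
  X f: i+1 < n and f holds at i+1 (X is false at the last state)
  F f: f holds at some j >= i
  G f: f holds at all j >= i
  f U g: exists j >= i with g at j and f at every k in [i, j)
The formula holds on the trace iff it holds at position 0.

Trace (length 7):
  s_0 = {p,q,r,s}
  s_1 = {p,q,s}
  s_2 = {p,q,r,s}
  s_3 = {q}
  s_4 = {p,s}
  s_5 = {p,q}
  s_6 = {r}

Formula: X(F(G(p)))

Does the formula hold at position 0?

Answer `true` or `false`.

s_0={p,q,r,s}: X(F(G(p)))=False F(G(p))=False G(p)=False p=True
s_1={p,q,s}: X(F(G(p)))=False F(G(p))=False G(p)=False p=True
s_2={p,q,r,s}: X(F(G(p)))=False F(G(p))=False G(p)=False p=True
s_3={q}: X(F(G(p)))=False F(G(p))=False G(p)=False p=False
s_4={p,s}: X(F(G(p)))=False F(G(p))=False G(p)=False p=True
s_5={p,q}: X(F(G(p)))=False F(G(p))=False G(p)=False p=True
s_6={r}: X(F(G(p)))=False F(G(p))=False G(p)=False p=False

Answer: false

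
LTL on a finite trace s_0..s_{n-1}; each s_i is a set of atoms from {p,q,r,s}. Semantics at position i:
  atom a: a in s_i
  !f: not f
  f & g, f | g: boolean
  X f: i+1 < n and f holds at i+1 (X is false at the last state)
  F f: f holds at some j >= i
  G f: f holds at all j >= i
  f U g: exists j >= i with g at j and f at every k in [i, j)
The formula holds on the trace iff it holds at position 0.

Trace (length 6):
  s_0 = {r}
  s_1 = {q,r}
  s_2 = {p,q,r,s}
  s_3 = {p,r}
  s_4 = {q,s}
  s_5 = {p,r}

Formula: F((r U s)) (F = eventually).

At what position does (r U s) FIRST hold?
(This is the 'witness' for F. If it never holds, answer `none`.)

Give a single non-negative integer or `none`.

s_0={r}: (r U s)=True r=True s=False
s_1={q,r}: (r U s)=True r=True s=False
s_2={p,q,r,s}: (r U s)=True r=True s=True
s_3={p,r}: (r U s)=True r=True s=False
s_4={q,s}: (r U s)=True r=False s=True
s_5={p,r}: (r U s)=False r=True s=False
F((r U s)) holds; first witness at position 0.

Answer: 0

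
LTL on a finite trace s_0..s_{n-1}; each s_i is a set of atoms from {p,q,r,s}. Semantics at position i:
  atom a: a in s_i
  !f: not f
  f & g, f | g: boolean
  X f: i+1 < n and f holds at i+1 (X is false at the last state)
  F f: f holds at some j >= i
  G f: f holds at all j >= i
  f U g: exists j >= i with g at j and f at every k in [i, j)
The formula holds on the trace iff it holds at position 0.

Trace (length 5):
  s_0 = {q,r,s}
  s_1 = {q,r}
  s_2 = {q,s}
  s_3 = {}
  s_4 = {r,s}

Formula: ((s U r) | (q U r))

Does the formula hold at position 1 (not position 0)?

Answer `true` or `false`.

s_0={q,r,s}: ((s U r) | (q U r))=True (s U r)=True s=True r=True (q U r)=True q=True
s_1={q,r}: ((s U r) | (q U r))=True (s U r)=True s=False r=True (q U r)=True q=True
s_2={q,s}: ((s U r) | (q U r))=False (s U r)=False s=True r=False (q U r)=False q=True
s_3={}: ((s U r) | (q U r))=False (s U r)=False s=False r=False (q U r)=False q=False
s_4={r,s}: ((s U r) | (q U r))=True (s U r)=True s=True r=True (q U r)=True q=False
Evaluating at position 1: result = True

Answer: true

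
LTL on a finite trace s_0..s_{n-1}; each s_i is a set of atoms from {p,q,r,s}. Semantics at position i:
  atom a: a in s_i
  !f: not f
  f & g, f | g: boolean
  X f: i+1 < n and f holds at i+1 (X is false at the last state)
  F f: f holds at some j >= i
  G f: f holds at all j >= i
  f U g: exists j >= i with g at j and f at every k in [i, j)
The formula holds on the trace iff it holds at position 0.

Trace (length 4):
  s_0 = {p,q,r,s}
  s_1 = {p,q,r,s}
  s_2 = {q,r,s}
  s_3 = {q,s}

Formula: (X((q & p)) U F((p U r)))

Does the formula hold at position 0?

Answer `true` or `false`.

s_0={p,q,r,s}: (X((q & p)) U F((p U r)))=True X((q & p))=True (q & p)=True q=True p=True F((p U r))=True (p U r)=True r=True
s_1={p,q,r,s}: (X((q & p)) U F((p U r)))=True X((q & p))=False (q & p)=True q=True p=True F((p U r))=True (p U r)=True r=True
s_2={q,r,s}: (X((q & p)) U F((p U r)))=True X((q & p))=False (q & p)=False q=True p=False F((p U r))=True (p U r)=True r=True
s_3={q,s}: (X((q & p)) U F((p U r)))=False X((q & p))=False (q & p)=False q=True p=False F((p U r))=False (p U r)=False r=False

Answer: true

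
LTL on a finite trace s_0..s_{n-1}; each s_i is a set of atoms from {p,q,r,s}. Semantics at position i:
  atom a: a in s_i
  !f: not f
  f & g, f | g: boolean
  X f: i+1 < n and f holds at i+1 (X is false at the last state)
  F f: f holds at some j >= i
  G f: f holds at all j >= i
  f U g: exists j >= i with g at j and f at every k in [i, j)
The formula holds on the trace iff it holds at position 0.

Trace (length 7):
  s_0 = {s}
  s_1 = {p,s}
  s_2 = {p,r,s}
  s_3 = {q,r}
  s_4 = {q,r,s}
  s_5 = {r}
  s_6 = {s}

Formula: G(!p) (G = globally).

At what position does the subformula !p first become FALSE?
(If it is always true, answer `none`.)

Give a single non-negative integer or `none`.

Answer: 1

Derivation:
s_0={s}: !p=True p=False
s_1={p,s}: !p=False p=True
s_2={p,r,s}: !p=False p=True
s_3={q,r}: !p=True p=False
s_4={q,r,s}: !p=True p=False
s_5={r}: !p=True p=False
s_6={s}: !p=True p=False
G(!p) holds globally = False
First violation at position 1.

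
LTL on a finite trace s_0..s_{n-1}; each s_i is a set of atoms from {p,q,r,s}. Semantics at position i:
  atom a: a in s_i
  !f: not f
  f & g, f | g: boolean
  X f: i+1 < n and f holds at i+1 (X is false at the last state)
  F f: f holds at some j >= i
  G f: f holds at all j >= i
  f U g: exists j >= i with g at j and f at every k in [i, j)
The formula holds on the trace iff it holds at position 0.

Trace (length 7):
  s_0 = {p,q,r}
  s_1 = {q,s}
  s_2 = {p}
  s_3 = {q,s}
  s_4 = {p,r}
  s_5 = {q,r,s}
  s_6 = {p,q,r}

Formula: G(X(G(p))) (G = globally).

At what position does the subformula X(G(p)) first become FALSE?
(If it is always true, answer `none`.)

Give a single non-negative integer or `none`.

Answer: 0

Derivation:
s_0={p,q,r}: X(G(p))=False G(p)=False p=True
s_1={q,s}: X(G(p))=False G(p)=False p=False
s_2={p}: X(G(p))=False G(p)=False p=True
s_3={q,s}: X(G(p))=False G(p)=False p=False
s_4={p,r}: X(G(p))=False G(p)=False p=True
s_5={q,r,s}: X(G(p))=True G(p)=False p=False
s_6={p,q,r}: X(G(p))=False G(p)=True p=True
G(X(G(p))) holds globally = False
First violation at position 0.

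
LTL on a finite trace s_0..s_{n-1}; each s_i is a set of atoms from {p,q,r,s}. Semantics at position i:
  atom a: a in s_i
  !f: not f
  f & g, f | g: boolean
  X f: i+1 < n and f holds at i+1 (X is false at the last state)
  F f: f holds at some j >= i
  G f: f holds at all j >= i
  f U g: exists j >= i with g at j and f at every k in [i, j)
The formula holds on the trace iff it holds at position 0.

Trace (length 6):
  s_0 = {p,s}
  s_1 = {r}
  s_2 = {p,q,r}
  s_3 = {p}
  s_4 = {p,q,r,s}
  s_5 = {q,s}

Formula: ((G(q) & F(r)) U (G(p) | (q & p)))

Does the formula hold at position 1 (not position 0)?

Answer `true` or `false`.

s_0={p,s}: ((G(q) & F(r)) U (G(p) | (q & p)))=False (G(q) & F(r))=False G(q)=False q=False F(r)=True r=False (G(p) | (q & p))=False G(p)=False p=True (q & p)=False
s_1={r}: ((G(q) & F(r)) U (G(p) | (q & p)))=False (G(q) & F(r))=False G(q)=False q=False F(r)=True r=True (G(p) | (q & p))=False G(p)=False p=False (q & p)=False
s_2={p,q,r}: ((G(q) & F(r)) U (G(p) | (q & p)))=True (G(q) & F(r))=False G(q)=False q=True F(r)=True r=True (G(p) | (q & p))=True G(p)=False p=True (q & p)=True
s_3={p}: ((G(q) & F(r)) U (G(p) | (q & p)))=False (G(q) & F(r))=False G(q)=False q=False F(r)=True r=False (G(p) | (q & p))=False G(p)=False p=True (q & p)=False
s_4={p,q,r,s}: ((G(q) & F(r)) U (G(p) | (q & p)))=True (G(q) & F(r))=True G(q)=True q=True F(r)=True r=True (G(p) | (q & p))=True G(p)=False p=True (q & p)=True
s_5={q,s}: ((G(q) & F(r)) U (G(p) | (q & p)))=False (G(q) & F(r))=False G(q)=True q=True F(r)=False r=False (G(p) | (q & p))=False G(p)=False p=False (q & p)=False
Evaluating at position 1: result = False

Answer: false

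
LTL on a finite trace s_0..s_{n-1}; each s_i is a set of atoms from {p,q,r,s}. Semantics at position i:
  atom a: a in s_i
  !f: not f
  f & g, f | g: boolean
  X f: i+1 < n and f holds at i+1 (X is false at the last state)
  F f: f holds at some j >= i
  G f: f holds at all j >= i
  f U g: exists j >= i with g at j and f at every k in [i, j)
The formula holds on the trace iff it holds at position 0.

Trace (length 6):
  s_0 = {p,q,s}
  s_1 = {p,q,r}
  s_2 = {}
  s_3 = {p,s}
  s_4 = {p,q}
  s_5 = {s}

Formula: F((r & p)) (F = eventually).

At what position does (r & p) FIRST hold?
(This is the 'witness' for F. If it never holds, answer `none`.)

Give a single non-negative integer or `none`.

s_0={p,q,s}: (r & p)=False r=False p=True
s_1={p,q,r}: (r & p)=True r=True p=True
s_2={}: (r & p)=False r=False p=False
s_3={p,s}: (r & p)=False r=False p=True
s_4={p,q}: (r & p)=False r=False p=True
s_5={s}: (r & p)=False r=False p=False
F((r & p)) holds; first witness at position 1.

Answer: 1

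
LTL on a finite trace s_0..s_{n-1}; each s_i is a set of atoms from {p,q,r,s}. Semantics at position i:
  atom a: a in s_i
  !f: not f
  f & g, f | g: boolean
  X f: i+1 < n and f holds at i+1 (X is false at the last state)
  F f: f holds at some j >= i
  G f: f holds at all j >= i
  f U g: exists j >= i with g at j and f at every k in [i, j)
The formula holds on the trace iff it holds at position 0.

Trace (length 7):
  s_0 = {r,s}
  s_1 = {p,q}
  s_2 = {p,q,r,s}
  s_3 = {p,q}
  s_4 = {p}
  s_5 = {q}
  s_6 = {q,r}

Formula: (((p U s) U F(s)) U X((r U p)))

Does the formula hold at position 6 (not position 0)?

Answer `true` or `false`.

s_0={r,s}: (((p U s) U F(s)) U X((r U p)))=True ((p U s) U F(s))=True (p U s)=True p=False s=True F(s)=True X((r U p))=True (r U p)=True r=True
s_1={p,q}: (((p U s) U F(s)) U X((r U p)))=True ((p U s) U F(s))=True (p U s)=True p=True s=False F(s)=True X((r U p))=True (r U p)=True r=False
s_2={p,q,r,s}: (((p U s) U F(s)) U X((r U p)))=True ((p U s) U F(s))=True (p U s)=True p=True s=True F(s)=True X((r U p))=True (r U p)=True r=True
s_3={p,q}: (((p U s) U F(s)) U X((r U p)))=True ((p U s) U F(s))=False (p U s)=False p=True s=False F(s)=False X((r U p))=True (r U p)=True r=False
s_4={p}: (((p U s) U F(s)) U X((r U p)))=False ((p U s) U F(s))=False (p U s)=False p=True s=False F(s)=False X((r U p))=False (r U p)=True r=False
s_5={q}: (((p U s) U F(s)) U X((r U p)))=False ((p U s) U F(s))=False (p U s)=False p=False s=False F(s)=False X((r U p))=False (r U p)=False r=False
s_6={q,r}: (((p U s) U F(s)) U X((r U p)))=False ((p U s) U F(s))=False (p U s)=False p=False s=False F(s)=False X((r U p))=False (r U p)=False r=True
Evaluating at position 6: result = False

Answer: false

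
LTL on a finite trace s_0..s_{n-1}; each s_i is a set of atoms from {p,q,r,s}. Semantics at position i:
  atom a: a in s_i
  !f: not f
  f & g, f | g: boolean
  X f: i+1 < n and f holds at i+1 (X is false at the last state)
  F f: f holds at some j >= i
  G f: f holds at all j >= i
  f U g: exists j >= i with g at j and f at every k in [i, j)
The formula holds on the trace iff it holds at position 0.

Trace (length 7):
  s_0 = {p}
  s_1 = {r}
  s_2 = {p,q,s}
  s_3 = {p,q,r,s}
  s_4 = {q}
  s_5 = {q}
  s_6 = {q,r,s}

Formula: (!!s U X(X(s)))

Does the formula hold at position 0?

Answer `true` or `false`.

Answer: true

Derivation:
s_0={p}: (!!s U X(X(s)))=True !!s=False !s=True s=False X(X(s))=True X(s)=False
s_1={r}: (!!s U X(X(s)))=True !!s=False !s=True s=False X(X(s))=True X(s)=True
s_2={p,q,s}: (!!s U X(X(s)))=True !!s=True !s=False s=True X(X(s))=False X(s)=True
s_3={p,q,r,s}: (!!s U X(X(s)))=True !!s=True !s=False s=True X(X(s))=False X(s)=False
s_4={q}: (!!s U X(X(s)))=True !!s=False !s=True s=False X(X(s))=True X(s)=False
s_5={q}: (!!s U X(X(s)))=False !!s=False !s=True s=False X(X(s))=False X(s)=True
s_6={q,r,s}: (!!s U X(X(s)))=False !!s=True !s=False s=True X(X(s))=False X(s)=False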